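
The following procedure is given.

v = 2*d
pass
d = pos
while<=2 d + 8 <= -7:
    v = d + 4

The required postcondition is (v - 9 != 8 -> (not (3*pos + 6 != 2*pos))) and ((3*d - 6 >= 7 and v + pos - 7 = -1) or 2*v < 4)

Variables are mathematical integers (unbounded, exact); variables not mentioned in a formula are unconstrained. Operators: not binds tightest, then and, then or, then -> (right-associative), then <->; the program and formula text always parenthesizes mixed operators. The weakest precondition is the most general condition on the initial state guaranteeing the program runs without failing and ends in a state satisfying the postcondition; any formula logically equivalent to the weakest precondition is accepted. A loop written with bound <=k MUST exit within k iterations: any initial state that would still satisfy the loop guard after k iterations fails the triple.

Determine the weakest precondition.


Working backward. After the program, the postcondition (v - 9 != 8 -> (not (3*pos + 6 != 2*pos))) and ((3*d - 6 >= 7 and v + pos - 7 = -1) or 2*v < 4) must hold; in canonical form it is (v != 17 -> (not (pos != -6))) and ((3*d >= 13 and pos + v = 6) or 2*v < 4).
Before the loop (bound <=2), unroll the exhaustion recursion (WP_0 = exit-now case; WP_j = one more guarded iteration, up to j = 2):
  WP_0: (not (d <= -15)) and (v != 17 -> (not (pos != -6))) and ((3*d >= 13 and pos + v = 6) or 2*v < 4)
  WP_1: (d <= -15 -> ((not (d <= -15)) and (d != 13 -> (not (pos != -6))) and ((3*d >= 13 and d + pos = 2) or 2*d < -4))) and ((not (d <= -15)) -> ((v != 17 -> (not (pos != -6))) and ((3*d >= 13 and pos + v = 6) or 2*v < 4)))
  WP_2: (d <= -15 -> ((d <= -15 -> ((not (d <= -15)) and (d != 13 -> (not (pos != -6))) and ((3*d >= 13 and d + pos = 2) or 2*d < -4))) and ((not (d <= -15)) -> ((d != 13 -> (not (pos != -6))) and ((3*d >= 13 and d + pos = 2) or 2*d < -4))))) and ((not (d <= -15)) -> ((v != 17 -> (not (pos != -6))) and ((3*d >= 13 and pos + v = 6) or 2*v < 4)))
So before the loop: (d <= -15 -> ((d <= -15 -> ((not (d <= -15)) and (d != 13 -> (not (pos != -6))) and ((3*d >= 13 and d + pos = 2) or 2*d < -4))) and ((not (d <= -15)) -> ((d != 13 -> (not (pos != -6))) and ((3*d >= 13 and d + pos = 2) or 2*d < -4))))) and ((not (d <= -15)) -> ((v != 17 -> (not (pos != -6))) and ((3*d >= 13 and pos + v = 6) or 2*v < 4)))
Before d := pos: (pos <= -15 -> ((pos <= -15 -> ((not (pos <= -15)) and (pos != 13 -> (not (pos != -6))) and ((3*pos >= 13 and 2*pos = 2) or 2*pos < -4))) and ((not (pos <= -15)) -> ((pos != 13 -> (not (pos != -6))) and ((3*pos >= 13 and 2*pos = 2) or 2*pos < -4))))) and ((not (pos <= -15)) -> ((v != 17 -> (not (pos != -6))) and ((3*pos >= 13 and pos + v = 6) or 2*v < 4)))
Before skip: (pos <= -15 -> ((pos <= -15 -> ((not (pos <= -15)) and (pos != 13 -> (not (pos != -6))) and ((3*pos >= 13 and 2*pos = 2) or 2*pos < -4))) and ((not (pos <= -15)) -> ((pos != 13 -> (not (pos != -6))) and ((3*pos >= 13 and 2*pos = 2) or 2*pos < -4))))) and ((not (pos <= -15)) -> ((v != 17 -> (not (pos != -6))) and ((3*pos >= 13 and pos + v = 6) or 2*v < 4)))
Before v := 2*d: (pos <= -15 -> ((pos <= -15 -> ((not (pos <= -15)) and (pos != 13 -> (not (pos != -6))) and ((3*pos >= 13 and 2*pos = 2) or 2*pos < -4))) and ((not (pos <= -15)) -> ((pos != 13 -> (not (pos != -6))) and ((3*pos >= 13 and 2*pos = 2) or 2*pos < -4))))) and ((not (pos <= -15)) -> ((2*d != 17 -> (not (pos != -6))) and ((3*pos >= 13 and 2*d + pos = 6) or 4*d < 4)))
Answer: WP = (pos <= -15 -> ((pos <= -15 -> ((not (pos <= -15)) and (pos != 13 -> (not (pos != -6))) and ((3*pos >= 13 and 2*pos = 2) or 2*pos < -4))) and ((not (pos <= -15)) -> ((pos != 13 -> (not (pos != -6))) and ((3*pos >= 13 and 2*pos = 2) or 2*pos < -4))))) and ((not (pos <= -15)) -> ((2*d != 17 -> (not (pos != -6))) and ((3*pos >= 13 and 2*d + pos = 6) or 4*d < 4)))


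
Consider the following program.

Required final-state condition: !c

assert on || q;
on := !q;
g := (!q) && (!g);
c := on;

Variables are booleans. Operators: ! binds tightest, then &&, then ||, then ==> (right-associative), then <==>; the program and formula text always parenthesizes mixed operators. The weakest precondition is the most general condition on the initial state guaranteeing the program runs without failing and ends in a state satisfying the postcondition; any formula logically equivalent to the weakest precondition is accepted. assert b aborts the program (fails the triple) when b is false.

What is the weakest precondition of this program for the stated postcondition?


Working backward. After the program, !c must hold.
Before c := on: !on
Before g := (!q) && (!g): !on
Before on := !q: q
Before assert on || q: (on || q) && q
Answer: WP = (on || q) && q


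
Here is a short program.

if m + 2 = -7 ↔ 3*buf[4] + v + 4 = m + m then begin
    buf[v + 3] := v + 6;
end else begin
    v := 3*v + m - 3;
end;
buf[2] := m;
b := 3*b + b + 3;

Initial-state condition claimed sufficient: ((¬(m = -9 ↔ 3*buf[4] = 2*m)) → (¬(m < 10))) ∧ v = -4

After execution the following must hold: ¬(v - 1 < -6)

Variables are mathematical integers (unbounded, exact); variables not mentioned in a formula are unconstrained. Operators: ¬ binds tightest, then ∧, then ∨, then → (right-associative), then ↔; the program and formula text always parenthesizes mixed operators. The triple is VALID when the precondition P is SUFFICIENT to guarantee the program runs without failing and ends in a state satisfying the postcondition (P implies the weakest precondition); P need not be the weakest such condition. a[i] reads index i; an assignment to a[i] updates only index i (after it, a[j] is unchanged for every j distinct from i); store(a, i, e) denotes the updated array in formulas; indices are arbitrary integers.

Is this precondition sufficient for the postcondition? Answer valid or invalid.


Working backward. After the program, the postcondition ¬(v - 1 < -6) must hold; in canonical form it is ¬(v < -5).
Before b := 3*b + b + 3: ¬(v < -5)
Before buf[2] := m: ¬(v < -5)
Then branch requires ¬(v < -5); else branch requires ¬(m + 3*v < -2).
Before the if: ((m = -9 ↔ 3*buf[4] + v = 2*m - 4) → (¬(v < -5))) ∧ ((¬(m = -9 ↔ 3*buf[4] + v = 2*m - 4)) → (¬(m + 3*v < -2)))
The weakest precondition is ((m = -9 ↔ 3*buf[4] + v = 2*m - 4) → (¬(v < -5))) ∧ ((¬(m = -9 ↔ 3*buf[4] + v = 2*m - 4)) → (¬(m + 3*v < -2))).
Check whether ((¬(m = -9 ↔ 3*buf[4] = 2*m)) → (¬(m < 10))) ∧ v = -4 implies it.
Every state satisfying the precondition satisfies the weakest precondition: the implication holds.
Answer: valid


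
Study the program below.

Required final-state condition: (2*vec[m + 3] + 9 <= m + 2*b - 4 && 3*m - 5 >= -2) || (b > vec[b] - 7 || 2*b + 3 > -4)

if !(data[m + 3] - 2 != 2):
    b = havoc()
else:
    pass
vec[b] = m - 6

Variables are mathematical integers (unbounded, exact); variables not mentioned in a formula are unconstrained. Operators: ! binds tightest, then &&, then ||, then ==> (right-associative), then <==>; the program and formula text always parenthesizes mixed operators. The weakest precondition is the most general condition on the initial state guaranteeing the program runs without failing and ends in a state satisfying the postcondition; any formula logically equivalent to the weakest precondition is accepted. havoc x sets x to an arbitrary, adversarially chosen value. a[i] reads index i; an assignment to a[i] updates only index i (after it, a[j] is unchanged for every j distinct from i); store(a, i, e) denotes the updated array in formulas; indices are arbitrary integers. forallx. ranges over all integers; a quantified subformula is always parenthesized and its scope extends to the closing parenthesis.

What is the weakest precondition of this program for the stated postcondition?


Working backward. After the program, the postcondition (2*vec[m + 3] + 9 <= m + 2*b - 4 && 3*m - 5 >= -2) || (b > vec[b] - 7 || 2*b + 3 > -4) must hold; in canonical form it is (2*vec[m + 3] <= 2*b + m - 13 && 3*m >= 3) || b > vec[b] - 7 || 2*b > -7.
Before vec[b] := m - 6: (2*store(vec, b, m - 6)[m + 3] <= 2*b + m - 13 && 3*m >= 3) || b > store(vec, b, m - 6)[b] - 7 || 2*b > -7
Then branch requires forall b_1. ((2*store(vec, b_1, m - 6)[m + 3] <= 2*b_1 + m - 13 && 3*m >= 3) || b_1 > store(vec, b_1, m - 6)[b_1] - 7 || 2*b_1 > -7); else branch requires (2*store(vec, b, m - 6)[m + 3] <= 2*b + m - 13 && 3*m >= 3) || b > store(vec, b, m - 6)[b] - 7 || 2*b > -7.
Before the if: ((!(data[m + 3] != 4)) ==> (forall b_1. ((2*store(vec, b_1, m - 6)[m + 3] <= 2*b_1 + m - 13 && 3*m >= 3) || b_1 > store(vec, b_1, m - 6)[b_1] - 7 || 2*b_1 > -7))) && (data[m + 3] != 4 ==> ((2*store(vec, b, m - 6)[m + 3] <= 2*b + m - 13 && 3*m >= 3) || b > store(vec, b, m - 6)[b] - 7 || 2*b > -7))
Answer: WP = ((!(data[m + 3] != 4)) ==> (forall b_1. ((2*store(vec, b_1, m - 6)[m + 3] <= 2*b_1 + m - 13 && 3*m >= 3) || b_1 > store(vec, b_1, m - 6)[b_1] - 7 || 2*b_1 > -7))) && (data[m + 3] != 4 ==> ((2*store(vec, b, m - 6)[m + 3] <= 2*b + m - 13 && 3*m >= 3) || b > store(vec, b, m - 6)[b] - 7 || 2*b > -7))


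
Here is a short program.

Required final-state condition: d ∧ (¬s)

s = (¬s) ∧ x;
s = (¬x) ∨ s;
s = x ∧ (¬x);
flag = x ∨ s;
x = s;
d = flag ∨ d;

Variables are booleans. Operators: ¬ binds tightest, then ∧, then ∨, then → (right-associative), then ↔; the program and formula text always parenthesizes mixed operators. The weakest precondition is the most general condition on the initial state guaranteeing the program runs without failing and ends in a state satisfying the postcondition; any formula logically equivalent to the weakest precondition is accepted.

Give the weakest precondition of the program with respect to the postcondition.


Working backward. After the program, d ∧ (¬s) must hold.
Before d := flag ∨ d: (flag ∨ d) ∧ (¬s)
Before x := s: (flag ∨ d) ∧ (¬s)
Before flag := x ∨ s: (x ∨ s ∨ d) ∧ (¬s)
Before s := x ∧ (¬x): x ∨ d
Before s := (¬x) ∨ s: x ∨ d
Before s := (¬s) ∧ x: x ∨ d
Answer: WP = x ∨ d


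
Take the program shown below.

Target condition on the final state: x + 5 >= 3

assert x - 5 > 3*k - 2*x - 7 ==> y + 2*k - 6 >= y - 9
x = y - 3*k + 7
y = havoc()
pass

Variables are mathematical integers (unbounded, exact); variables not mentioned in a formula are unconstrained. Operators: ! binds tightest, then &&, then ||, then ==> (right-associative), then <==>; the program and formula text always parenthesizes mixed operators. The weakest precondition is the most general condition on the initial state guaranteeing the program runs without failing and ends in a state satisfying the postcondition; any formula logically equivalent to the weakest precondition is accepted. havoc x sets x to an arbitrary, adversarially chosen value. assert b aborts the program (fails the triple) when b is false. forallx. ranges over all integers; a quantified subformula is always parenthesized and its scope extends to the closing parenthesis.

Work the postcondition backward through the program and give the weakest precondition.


Working backward. After the program, the postcondition x + 5 >= 3 must hold; in canonical form it is x >= -2.
Before skip: x >= -2
Before havoc y: x >= -2
Before x := y - 3*k + 7: y >= 3*k - 9
Before assert x - 5 > 3*k - 2*x - 7 ==> y + 2*k - 6 >= y - 9: (3*x > 3*k - 2 ==> 2*k >= -3) && y >= 3*k - 9
Answer: WP = (3*x > 3*k - 2 ==> 2*k >= -3) && y >= 3*k - 9


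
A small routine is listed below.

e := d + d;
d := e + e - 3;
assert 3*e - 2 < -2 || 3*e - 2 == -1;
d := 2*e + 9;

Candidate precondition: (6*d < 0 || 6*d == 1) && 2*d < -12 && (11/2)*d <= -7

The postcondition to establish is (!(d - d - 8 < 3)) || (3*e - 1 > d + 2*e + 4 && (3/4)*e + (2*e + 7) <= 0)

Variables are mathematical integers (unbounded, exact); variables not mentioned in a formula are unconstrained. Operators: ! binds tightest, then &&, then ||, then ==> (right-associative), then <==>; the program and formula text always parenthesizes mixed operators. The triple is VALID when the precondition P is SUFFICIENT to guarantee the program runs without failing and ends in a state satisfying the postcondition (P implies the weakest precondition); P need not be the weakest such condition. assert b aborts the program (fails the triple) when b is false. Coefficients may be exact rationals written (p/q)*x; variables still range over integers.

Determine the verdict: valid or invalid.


Working backward. After the program, the postcondition (!(d - d - 8 < 3)) || (3*e - 1 > d + 2*e + 4 && (3/4)*e + (2*e + 7) <= 0) must hold; in canonical form it is e > d + 5 && (11/4)*e <= -7.
Before d := 2*e + 9: e < -14 && (11/4)*e <= -7
Before assert 3*e - 2 < -2 || 3*e - 2 == -1: (3*e < 0 || 3*e == 1) && e < -14 && (11/4)*e <= -7
Before d := e + e - 3: (3*e < 0 || 3*e == 1) && e < -14 && (11/4)*e <= -7
Before e := d + d: (6*d < 0 || 6*d == 1) && 2*d < -14 && (11/2)*d <= -7
The weakest precondition is (6*d < 0 || 6*d == 1) && 2*d < -14 && (11/2)*d <= -7.
Check whether (6*d < 0 || 6*d == 1) && 2*d < -12 && (11/2)*d <= -7 implies it.
Countermodel: at the initial state d = -7, the precondition holds but the weakest precondition fails.
Answer: invalid


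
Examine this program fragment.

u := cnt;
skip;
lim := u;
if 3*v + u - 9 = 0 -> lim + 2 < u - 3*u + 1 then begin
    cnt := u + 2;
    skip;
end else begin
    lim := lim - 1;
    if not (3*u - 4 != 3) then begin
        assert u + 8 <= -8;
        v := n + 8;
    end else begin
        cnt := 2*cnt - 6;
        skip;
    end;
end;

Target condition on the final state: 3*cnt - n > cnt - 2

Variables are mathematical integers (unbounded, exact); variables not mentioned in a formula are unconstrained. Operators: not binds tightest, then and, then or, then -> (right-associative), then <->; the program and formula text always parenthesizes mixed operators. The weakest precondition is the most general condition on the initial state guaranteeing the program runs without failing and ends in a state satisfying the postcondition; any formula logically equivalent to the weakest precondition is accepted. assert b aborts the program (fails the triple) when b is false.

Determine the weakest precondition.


Working backward. After the program, the postcondition 3*cnt - n > cnt - 2 must hold; in canonical form it is 2*cnt > n - 2.
Then branch requires 2*u > n - 6; else branch requires ((not (3*u != 7)) -> (u <= -16 and 2*cnt > n - 2)) and (3*u != 7 -> 4*cnt > n + 10).
Before the if: ((u + 3*v = 9 -> lim + 2*u < -1) -> 2*u > n - 6) and ((not (u + 3*v = 9 -> lim + 2*u < -1)) -> (((not (3*u != 7)) -> (u <= -16 and 2*cnt > n - 2)) and (3*u != 7 -> 4*cnt > n + 10)))
Before lim := u: ((u + 3*v = 9 -> 3*u < -1) -> 2*u > n - 6) and ((not (u + 3*v = 9 -> 3*u < -1)) -> (((not (3*u != 7)) -> (u <= -16 and 2*cnt > n - 2)) and (3*u != 7 -> 4*cnt > n + 10)))
Before skip: ((u + 3*v = 9 -> 3*u < -1) -> 2*u > n - 6) and ((not (u + 3*v = 9 -> 3*u < -1)) -> (((not (3*u != 7)) -> (u <= -16 and 2*cnt > n - 2)) and (3*u != 7 -> 4*cnt > n + 10)))
Before u := cnt: ((cnt + 3*v = 9 -> 3*cnt < -1) -> 2*cnt > n - 6) and ((not (cnt + 3*v = 9 -> 3*cnt < -1)) -> (((not (3*cnt != 7)) -> (cnt <= -16 and 2*cnt > n - 2)) and (3*cnt != 7 -> 4*cnt > n + 10)))
Answer: WP = ((cnt + 3*v = 9 -> 3*cnt < -1) -> 2*cnt > n - 6) and ((not (cnt + 3*v = 9 -> 3*cnt < -1)) -> (((not (3*cnt != 7)) -> (cnt <= -16 and 2*cnt > n - 2)) and (3*cnt != 7 -> 4*cnt > n + 10)))


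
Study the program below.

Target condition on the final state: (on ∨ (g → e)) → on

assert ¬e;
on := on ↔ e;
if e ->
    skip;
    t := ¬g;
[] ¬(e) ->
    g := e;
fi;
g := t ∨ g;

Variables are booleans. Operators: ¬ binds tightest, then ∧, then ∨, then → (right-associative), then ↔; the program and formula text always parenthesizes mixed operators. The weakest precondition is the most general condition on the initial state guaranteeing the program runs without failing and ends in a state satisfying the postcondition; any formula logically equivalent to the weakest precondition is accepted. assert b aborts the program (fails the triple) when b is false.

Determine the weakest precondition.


Working backward. After the program, (on ∨ (g → e)) → on must hold.
Before g := t ∨ g: (on ∨ ((t ∨ g) → e)) → on
Then branch requires (on ∨ e) → on; else branch requires (on ∨ ((t ∨ e) → e)) → on.
Before the if: (e → ((on ∨ e) → on)) ∧ ((¬e) → ((on ∨ ((t ∨ e) → e)) → on))
Before on := on ↔ e: (e → (((on ↔ e) ∨ e) → (on ↔ e))) ∧ ((¬e) → (((on ↔ e) ∨ ((t ∨ e) → e)) → (on ↔ e)))
Before assert ¬e: (¬e) ∧ (e → (((on ↔ e) ∨ e) → (on ↔ e))) ∧ ((¬e) → (((on ↔ e) ∨ ((t ∨ e) → e)) → (on ↔ e)))
Answer: WP = (¬e) ∧ (e → (((on ↔ e) ∨ e) → (on ↔ e))) ∧ ((¬e) → (((on ↔ e) ∨ ((t ∨ e) → e)) → (on ↔ e)))


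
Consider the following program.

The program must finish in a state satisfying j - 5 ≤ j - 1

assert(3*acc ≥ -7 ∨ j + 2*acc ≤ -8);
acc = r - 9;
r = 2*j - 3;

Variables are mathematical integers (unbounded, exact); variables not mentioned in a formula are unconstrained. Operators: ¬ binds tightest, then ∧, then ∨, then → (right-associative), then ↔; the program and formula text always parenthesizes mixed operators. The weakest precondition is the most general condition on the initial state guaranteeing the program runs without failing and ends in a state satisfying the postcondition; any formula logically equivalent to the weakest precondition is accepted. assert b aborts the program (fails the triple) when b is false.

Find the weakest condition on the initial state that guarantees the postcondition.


Working backward. After the program, the postcondition j - 5 ≤ j - 1 must hold; in canonical form it is true.
Before r := 2*j - 3: true
Before acc := r - 9: true
Before assert 3*acc ≥ -7 ∨ j + 2*acc ≤ -8: 3*acc ≥ -7 ∨ 2*acc + j ≤ -8
Answer: WP = 3*acc ≥ -7 ∨ 2*acc + j ≤ -8


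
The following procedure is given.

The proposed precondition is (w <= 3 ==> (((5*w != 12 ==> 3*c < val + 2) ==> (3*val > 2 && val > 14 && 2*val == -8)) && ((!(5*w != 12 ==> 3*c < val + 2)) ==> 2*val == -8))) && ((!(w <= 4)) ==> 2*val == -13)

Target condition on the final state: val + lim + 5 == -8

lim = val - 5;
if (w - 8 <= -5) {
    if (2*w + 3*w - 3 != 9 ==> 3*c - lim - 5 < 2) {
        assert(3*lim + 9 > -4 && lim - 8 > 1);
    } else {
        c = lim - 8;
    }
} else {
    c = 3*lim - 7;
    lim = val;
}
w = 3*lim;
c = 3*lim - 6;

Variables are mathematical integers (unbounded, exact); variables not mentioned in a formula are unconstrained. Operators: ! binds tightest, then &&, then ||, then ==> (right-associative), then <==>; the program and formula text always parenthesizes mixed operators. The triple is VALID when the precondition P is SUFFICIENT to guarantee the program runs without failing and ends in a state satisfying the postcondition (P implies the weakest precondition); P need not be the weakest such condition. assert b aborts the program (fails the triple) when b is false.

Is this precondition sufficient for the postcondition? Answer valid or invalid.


Working backward. After the program, the postcondition val + lim + 5 == -8 must hold; in canonical form it is lim + val == -13.
Before c := 3*lim - 6: lim + val == -13
Before w := 3*lim: lim + val == -13
Then branch requires ((5*w != 12 ==> 3*c < lim + 7) ==> (3*lim > -13 && lim > 9 && lim + val == -13)) && ((!(5*w != 12 ==> 3*c < lim + 7)) ==> lim + val == -13); else branch requires 2*val == -13.
Before the if: (w <= 3 ==> (((5*w != 12 ==> 3*c < lim + 7) ==> (3*lim > -13 && lim > 9 && lim + val == -13)) && ((!(5*w != 12 ==> 3*c < lim + 7)) ==> lim + val == -13))) && ((!(w <= 3)) ==> 2*val == -13)
Before lim := val - 5: (w <= 3 ==> (((5*w != 12 ==> 3*c < val + 2) ==> (3*val > 2 && val > 14 && 2*val == -8)) && ((!(5*w != 12 ==> 3*c < val + 2)) ==> 2*val == -8))) && ((!(w <= 3)) ==> 2*val == -13)
The weakest precondition is (w <= 3 ==> (((5*w != 12 ==> 3*c < val + 2) ==> (3*val > 2 && val > 14 && 2*val == -8)) && ((!(5*w != 12 ==> 3*c < val + 2)) ==> 2*val == -8))) && ((!(w <= 3)) ==> 2*val == -13).
Check whether (w <= 3 ==> (((5*w != 12 ==> 3*c < val + 2) ==> (3*val > 2 && val > 14 && 2*val == -8)) && ((!(5*w != 12 ==> 3*c < val + 2)) ==> 2*val == -8))) && ((!(w <= 4)) ==> 2*val == -13) implies it.
Countermodel: at the initial state c = 0, val = 0, w = 4, the precondition holds but the weakest precondition fails.
Answer: invalid


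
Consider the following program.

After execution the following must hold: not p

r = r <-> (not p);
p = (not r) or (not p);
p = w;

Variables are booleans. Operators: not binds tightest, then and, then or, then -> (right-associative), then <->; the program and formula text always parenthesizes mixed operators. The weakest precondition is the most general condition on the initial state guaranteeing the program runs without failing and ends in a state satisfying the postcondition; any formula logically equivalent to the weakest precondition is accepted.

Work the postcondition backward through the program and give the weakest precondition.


Working backward. After the program, not p must hold.
Before p := w: not w
Before p := (not r) or (not p): not w
Before r := r <-> (not p): not w
Answer: WP = not w


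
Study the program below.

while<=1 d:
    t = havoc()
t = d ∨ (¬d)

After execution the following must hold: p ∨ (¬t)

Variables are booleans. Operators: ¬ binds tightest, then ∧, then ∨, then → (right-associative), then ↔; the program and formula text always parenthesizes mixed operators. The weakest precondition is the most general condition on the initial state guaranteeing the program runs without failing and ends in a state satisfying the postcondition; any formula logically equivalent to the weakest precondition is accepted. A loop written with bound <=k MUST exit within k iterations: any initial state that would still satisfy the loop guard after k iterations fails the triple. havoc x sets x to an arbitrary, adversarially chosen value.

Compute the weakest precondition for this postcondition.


Working backward. After the program, p ∨ (¬t) must hold.
Before t := d ∨ (¬d): p
Before the loop (bound <=1), unroll the exhaustion recursion (WP_0 = exit-now case; WP_j = one more guarded iteration, up to j = 1):
  WP_0: (¬d) ∧ p
  WP_1: (d → ((¬d) ∧ p)) ∧ ((¬d) → p)
So before the loop: (d → ((¬d) ∧ p)) ∧ ((¬d) → p)
Answer: WP = (d → ((¬d) ∧ p)) ∧ ((¬d) → p)


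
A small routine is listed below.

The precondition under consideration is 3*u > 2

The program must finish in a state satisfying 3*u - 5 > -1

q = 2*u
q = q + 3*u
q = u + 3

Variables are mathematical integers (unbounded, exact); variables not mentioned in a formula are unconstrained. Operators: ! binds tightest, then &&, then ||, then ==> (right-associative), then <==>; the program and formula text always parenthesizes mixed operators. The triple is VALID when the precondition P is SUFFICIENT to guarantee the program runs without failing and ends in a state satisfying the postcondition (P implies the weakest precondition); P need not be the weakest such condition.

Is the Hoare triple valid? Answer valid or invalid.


Working backward. After the program, the postcondition 3*u - 5 > -1 must hold; in canonical form it is 3*u > 4.
Before q := u + 3: 3*u > 4
Before q := q + 3*u: 3*u > 4
Before q := 2*u: 3*u > 4
The weakest precondition is 3*u > 4.
Check whether 3*u > 2 implies it.
Countermodel: at the initial state u = 1, the precondition holds but the weakest precondition fails.
Answer: invalid


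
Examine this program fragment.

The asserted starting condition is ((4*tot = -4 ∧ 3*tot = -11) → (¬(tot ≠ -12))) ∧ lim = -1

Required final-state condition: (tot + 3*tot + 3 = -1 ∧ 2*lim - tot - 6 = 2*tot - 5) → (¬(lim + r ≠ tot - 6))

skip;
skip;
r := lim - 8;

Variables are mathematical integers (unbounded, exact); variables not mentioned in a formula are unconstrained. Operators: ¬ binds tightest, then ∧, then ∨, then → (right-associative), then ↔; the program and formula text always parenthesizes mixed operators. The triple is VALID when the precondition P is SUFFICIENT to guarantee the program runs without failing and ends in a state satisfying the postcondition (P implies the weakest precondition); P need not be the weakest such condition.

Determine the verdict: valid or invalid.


Working backward. After the program, the postcondition (tot + 3*tot + 3 = -1 ∧ 2*lim - tot - 6 = 2*tot - 5) → (¬(lim + r ≠ tot - 6)) must hold; in canonical form it is (4*tot = -4 ∧ 2*lim = 3*tot + 1) → (¬(lim + r ≠ tot - 6)).
Before r := lim - 8: (4*tot = -4 ∧ 2*lim = 3*tot + 1) → (¬(2*lim ≠ tot + 2))
Before skip: (4*tot = -4 ∧ 2*lim = 3*tot + 1) → (¬(2*lim ≠ tot + 2))
Before skip: (4*tot = -4 ∧ 2*lim = 3*tot + 1) → (¬(2*lim ≠ tot + 2))
The weakest precondition is (4*tot = -4 ∧ 2*lim = 3*tot + 1) → (¬(2*lim ≠ tot + 2)).
Check whether ((4*tot = -4 ∧ 3*tot = -11) → (¬(tot ≠ -12))) ∧ lim = -1 implies it.
Countermodel: at the initial state lim = -1, tot = -1, the precondition holds but the weakest precondition fails.
Answer: invalid


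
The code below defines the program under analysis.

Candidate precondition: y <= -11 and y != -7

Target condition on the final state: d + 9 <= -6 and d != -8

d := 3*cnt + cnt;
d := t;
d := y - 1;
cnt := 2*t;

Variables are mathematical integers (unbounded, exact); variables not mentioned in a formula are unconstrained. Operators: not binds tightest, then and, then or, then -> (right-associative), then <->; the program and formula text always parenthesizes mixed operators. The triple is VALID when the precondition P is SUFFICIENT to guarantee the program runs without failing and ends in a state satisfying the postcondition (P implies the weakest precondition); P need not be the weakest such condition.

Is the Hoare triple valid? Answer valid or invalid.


Working backward. After the program, the postcondition d + 9 <= -6 and d != -8 must hold; in canonical form it is d <= -15 and d != -8.
Before cnt := 2*t: d <= -15 and d != -8
Before d := y - 1: y <= -14 and y != -7
Before d := t: y <= -14 and y != -7
Before d := 3*cnt + cnt: y <= -14 and y != -7
The weakest precondition is y <= -14 and y != -7.
Check whether y <= -11 and y != -7 implies it.
Countermodel: at the initial state y = -13, the precondition holds but the weakest precondition fails.
Answer: invalid


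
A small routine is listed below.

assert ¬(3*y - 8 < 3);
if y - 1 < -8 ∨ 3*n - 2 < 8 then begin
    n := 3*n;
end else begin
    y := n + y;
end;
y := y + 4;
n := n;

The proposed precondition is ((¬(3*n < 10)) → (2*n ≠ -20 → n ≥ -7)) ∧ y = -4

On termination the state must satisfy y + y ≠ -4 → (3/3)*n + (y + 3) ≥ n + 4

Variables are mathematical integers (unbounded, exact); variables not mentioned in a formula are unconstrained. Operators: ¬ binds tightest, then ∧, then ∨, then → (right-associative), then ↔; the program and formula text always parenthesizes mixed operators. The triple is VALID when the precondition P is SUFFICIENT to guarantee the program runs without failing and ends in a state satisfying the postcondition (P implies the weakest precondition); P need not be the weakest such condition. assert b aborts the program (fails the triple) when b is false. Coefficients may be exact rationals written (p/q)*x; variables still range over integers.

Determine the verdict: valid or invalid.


Working backward. After the program, the postcondition y + y ≠ -4 → (3/3)*n + (y + 3) ≥ n + 4 must hold; in canonical form it is 2*y ≠ -4 → y ≥ 1.
Before n := n: 2*y ≠ -4 → y ≥ 1
Before y := y + 4: 2*y ≠ -12 → y ≥ -3
Then branch requires 2*y ≠ -12 → y ≥ -3; else branch requires 2*n + 2*y ≠ -12 → n + y ≥ -3.
Before the if: ((y < -7 ∨ 3*n < 10) → (2*y ≠ -12 → y ≥ -3)) ∧ ((¬(y < -7 ∨ 3*n < 10)) → (2*n + 2*y ≠ -12 → n + y ≥ -3))
Before assert ¬(3*y - 8 < 3): (¬(3*y < 11)) ∧ ((y < -7 ∨ 3*n < 10) → (2*y ≠ -12 → y ≥ -3)) ∧ ((¬(y < -7 ∨ 3*n < 10)) → (2*n + 2*y ≠ -12 → n + y ≥ -3))
The weakest precondition is (¬(3*y < 11)) ∧ ((y < -7 ∨ 3*n < 10) → (2*y ≠ -12 → y ≥ -3)) ∧ ((¬(y < -7 ∨ 3*n < 10)) → (2*n + 2*y ≠ -12 → n + y ≥ -3)).
Check whether ((¬(3*n < 10)) → (2*n ≠ -20 → n ≥ -7)) ∧ y = -4 implies it.
Countermodel: at the initial state n = -10, y = -4, the precondition holds but the weakest precondition fails.
Answer: invalid


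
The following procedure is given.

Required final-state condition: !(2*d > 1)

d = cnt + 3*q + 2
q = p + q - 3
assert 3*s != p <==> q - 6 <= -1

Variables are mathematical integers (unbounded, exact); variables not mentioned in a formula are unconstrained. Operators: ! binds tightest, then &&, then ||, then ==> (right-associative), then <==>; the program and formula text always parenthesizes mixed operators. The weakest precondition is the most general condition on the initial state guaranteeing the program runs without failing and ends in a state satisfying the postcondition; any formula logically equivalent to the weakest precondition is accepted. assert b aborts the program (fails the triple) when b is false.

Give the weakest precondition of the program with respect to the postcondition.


Working backward. After the program, !(2*d > 1) must hold.
Before assert 3*s != p <==> q - 6 <= -1: (3*s != p <==> q <= 5) && (!(2*d > 1))
Before q := p + q - 3: (3*s != p <==> p + q <= 8) && (!(2*d > 1))
Before d := cnt + 3*q + 2: (3*s != p <==> p + q <= 8) && (!(2*cnt + 6*q > -3))
Answer: WP = (3*s != p <==> p + q <= 8) && (!(2*cnt + 6*q > -3))


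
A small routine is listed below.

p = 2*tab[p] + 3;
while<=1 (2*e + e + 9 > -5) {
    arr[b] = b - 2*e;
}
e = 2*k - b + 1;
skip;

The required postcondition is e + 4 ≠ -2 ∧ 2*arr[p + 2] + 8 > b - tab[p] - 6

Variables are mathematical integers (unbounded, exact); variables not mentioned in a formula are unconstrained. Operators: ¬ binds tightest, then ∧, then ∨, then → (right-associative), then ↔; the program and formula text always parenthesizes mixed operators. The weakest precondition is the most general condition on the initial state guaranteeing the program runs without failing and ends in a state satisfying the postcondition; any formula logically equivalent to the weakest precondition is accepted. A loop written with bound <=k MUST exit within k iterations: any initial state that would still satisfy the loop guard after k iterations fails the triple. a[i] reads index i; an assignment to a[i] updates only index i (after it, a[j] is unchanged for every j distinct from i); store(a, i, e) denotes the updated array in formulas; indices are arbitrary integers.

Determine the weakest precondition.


Working backward. After the program, the postcondition e + 4 ≠ -2 ∧ 2*arr[p + 2] + 8 > b - tab[p] - 6 must hold; in canonical form it is e ≠ -6 ∧ 2*arr[p + 2] + tab[p] > b - 14.
Before skip: e ≠ -6 ∧ 2*arr[p + 2] + tab[p] > b - 14
Before e := 2*k - b + 1: 2*k ≠ b - 7 ∧ 2*arr[p + 2] + tab[p] > b - 14
Before the loop (bound <=1), unroll the exhaustion recursion (WP_0 = exit-now case; WP_j = one more guarded iteration, up to j = 1):
  WP_0: (¬(3*e > -14)) ∧ 2*k ≠ b - 7 ∧ 2*arr[p + 2] + tab[p] > b - 14
  WP_1: (3*e > -14 → ((¬(3*e > -14)) ∧ 2*k ≠ b - 7 ∧ tab[p] + 2*store(arr, b, b - 2*e)[p + 2] > b - 14)) ∧ ((¬(3*e > -14)) → (2*k ≠ b - 7 ∧ 2*arr[p + 2] + tab[p] > b - 14))
So before the loop: (3*e > -14 → ((¬(3*e > -14)) ∧ 2*k ≠ b - 7 ∧ tab[p] + 2*store(arr, b, b - 2*e)[p + 2] > b - 14)) ∧ ((¬(3*e > -14)) → (2*k ≠ b - 7 ∧ 2*arr[p + 2] + tab[p] > b - 14))
Before p := 2*tab[p] + 3: (3*e > -14 → ((¬(3*e > -14)) ∧ 2*k ≠ b - 7 ∧ tab[2*tab[p] + 3] + 2*store(arr, b, b - 2*e)[2*tab[p] + 5] > b - 14)) ∧ ((¬(3*e > -14)) → (2*k ≠ b - 7 ∧ 2*arr[2*tab[p] + 5] + tab[2*tab[p] + 3] > b - 14))
Answer: WP = (3*e > -14 → ((¬(3*e > -14)) ∧ 2*k ≠ b - 7 ∧ tab[2*tab[p] + 3] + 2*store(arr, b, b - 2*e)[2*tab[p] + 5] > b - 14)) ∧ ((¬(3*e > -14)) → (2*k ≠ b - 7 ∧ 2*arr[2*tab[p] + 5] + tab[2*tab[p] + 3] > b - 14))


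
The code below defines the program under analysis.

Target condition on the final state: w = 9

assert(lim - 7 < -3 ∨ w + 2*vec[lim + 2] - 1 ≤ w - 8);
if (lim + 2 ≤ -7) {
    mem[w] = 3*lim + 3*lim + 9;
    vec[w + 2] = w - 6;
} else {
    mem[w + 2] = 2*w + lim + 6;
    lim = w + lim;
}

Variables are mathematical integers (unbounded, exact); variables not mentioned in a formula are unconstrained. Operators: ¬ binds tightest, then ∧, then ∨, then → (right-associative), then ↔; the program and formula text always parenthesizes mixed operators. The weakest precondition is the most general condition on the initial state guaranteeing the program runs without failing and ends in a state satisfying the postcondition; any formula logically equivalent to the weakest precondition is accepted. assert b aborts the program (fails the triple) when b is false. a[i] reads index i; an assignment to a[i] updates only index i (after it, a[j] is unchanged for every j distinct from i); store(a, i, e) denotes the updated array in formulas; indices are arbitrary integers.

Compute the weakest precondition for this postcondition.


Working backward. After the program, w = 9 must hold.
Then branch requires w = 9; else branch requires w = 9.
Before the if: (lim ≤ -9 → w = 9) ∧ ((¬(lim ≤ -9)) → w = 9)
Before assert lim - 7 < -3 ∨ w + 2*vec[lim + 2] - 1 ≤ w - 8: (lim < 4 ∨ 2*vec[lim + 2] ≤ -7) ∧ (lim ≤ -9 → w = 9) ∧ ((¬(lim ≤ -9)) → w = 9)
Answer: WP = (lim < 4 ∨ 2*vec[lim + 2] ≤ -7) ∧ (lim ≤ -9 → w = 9) ∧ ((¬(lim ≤ -9)) → w = 9)


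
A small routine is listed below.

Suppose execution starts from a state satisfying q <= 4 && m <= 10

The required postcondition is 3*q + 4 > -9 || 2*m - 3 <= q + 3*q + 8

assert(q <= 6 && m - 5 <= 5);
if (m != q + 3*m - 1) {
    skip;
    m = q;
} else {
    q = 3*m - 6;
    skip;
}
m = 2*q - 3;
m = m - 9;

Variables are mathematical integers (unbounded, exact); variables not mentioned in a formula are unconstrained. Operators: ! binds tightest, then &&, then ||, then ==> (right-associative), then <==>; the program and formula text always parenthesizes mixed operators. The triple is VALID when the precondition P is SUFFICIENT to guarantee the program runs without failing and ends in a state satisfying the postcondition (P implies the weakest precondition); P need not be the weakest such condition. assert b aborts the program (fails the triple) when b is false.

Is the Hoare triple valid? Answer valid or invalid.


Working backward. After the program, the postcondition 3*q + 4 > -9 || 2*m - 3 <= q + 3*q + 8 must hold; in canonical form it is 3*q > -13 || 2*m <= 4*q + 11.
Before m := m - 9: 3*q > -13 || 2*m <= 4*q + 29
Before m := 2*q - 3: true
Then branch requires true; else branch requires true.
Before the if: true
Before assert q <= 6 && m - 5 <= 5: q <= 6 && m <= 10
The weakest precondition is q <= 6 && m <= 10.
Check whether q <= 4 && m <= 10 implies it.
Every state satisfying the precondition satisfies the weakest precondition: the implication holds.
Answer: valid


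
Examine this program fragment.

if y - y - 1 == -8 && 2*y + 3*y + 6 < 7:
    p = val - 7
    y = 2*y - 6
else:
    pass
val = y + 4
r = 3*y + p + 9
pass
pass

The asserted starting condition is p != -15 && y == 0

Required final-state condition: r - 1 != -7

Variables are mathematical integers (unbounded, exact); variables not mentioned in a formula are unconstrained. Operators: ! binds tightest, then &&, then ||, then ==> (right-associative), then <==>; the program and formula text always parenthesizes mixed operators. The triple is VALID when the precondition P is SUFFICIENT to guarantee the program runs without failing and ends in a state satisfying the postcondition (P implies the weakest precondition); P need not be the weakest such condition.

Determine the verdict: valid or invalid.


Working backward. After the program, the postcondition r - 1 != -7 must hold; in canonical form it is r != -6.
Before skip: r != -6
Before skip: r != -6
Before r := 3*y + p + 9: p + 3*y != -15
Before val := y + 4: p + 3*y != -15
Then branch requires val + 6*y != 10; else branch requires p + 3*y != -15.
Before the if: p + 3*y != -15
The weakest precondition is p + 3*y != -15.
Check whether p != -15 && y == 0 implies it.
Every state satisfying the precondition satisfies the weakest precondition: the implication holds.
Answer: valid


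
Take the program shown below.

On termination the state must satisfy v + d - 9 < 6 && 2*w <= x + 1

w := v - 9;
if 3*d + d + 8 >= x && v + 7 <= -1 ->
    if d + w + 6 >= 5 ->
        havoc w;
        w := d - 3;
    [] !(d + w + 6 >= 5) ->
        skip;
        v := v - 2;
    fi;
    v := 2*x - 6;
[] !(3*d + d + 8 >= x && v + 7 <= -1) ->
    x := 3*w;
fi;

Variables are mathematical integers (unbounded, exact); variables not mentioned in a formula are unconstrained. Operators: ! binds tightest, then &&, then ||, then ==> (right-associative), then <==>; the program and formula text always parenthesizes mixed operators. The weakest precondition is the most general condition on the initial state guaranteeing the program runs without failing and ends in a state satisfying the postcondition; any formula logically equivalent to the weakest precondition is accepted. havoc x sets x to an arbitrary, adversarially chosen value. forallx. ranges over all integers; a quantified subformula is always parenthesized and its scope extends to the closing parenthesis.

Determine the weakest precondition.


Working backward. After the program, the postcondition v + d - 9 < 6 && 2*w <= x + 1 must hold; in canonical form it is d + v < 15 && 2*w <= x + 1.
Then branch requires (d + w >= -1 ==> (d + 2*x < 21 && 2*d <= x + 7)) && ((!(d + w >= -1)) ==> (d + 2*x < 21 && 2*w <= x + 1)); else branch requires d + v < 15 && w >= -1.
Before the if: ((4*d >= x - 8 && v <= -8) ==> ((d + w >= -1 ==> (d + 2*x < 21 && 2*d <= x + 7)) && ((!(d + w >= -1)) ==> (d + 2*x < 21 && 2*w <= x + 1)))) && ((!(4*d >= x - 8 && v <= -8)) ==> (d + v < 15 && w >= -1))
Before w := v - 9: ((4*d >= x - 8 && v <= -8) ==> ((d + v >= 8 ==> (d + 2*x < 21 && 2*d <= x + 7)) && ((!(d + v >= 8)) ==> (d + 2*x < 21 && 2*v <= x + 19)))) && ((!(4*d >= x - 8 && v <= -8)) ==> (d + v < 15 && v >= 8))
Answer: WP = ((4*d >= x - 8 && v <= -8) ==> ((d + v >= 8 ==> (d + 2*x < 21 && 2*d <= x + 7)) && ((!(d + v >= 8)) ==> (d + 2*x < 21 && 2*v <= x + 19)))) && ((!(4*d >= x - 8 && v <= -8)) ==> (d + v < 15 && v >= 8))


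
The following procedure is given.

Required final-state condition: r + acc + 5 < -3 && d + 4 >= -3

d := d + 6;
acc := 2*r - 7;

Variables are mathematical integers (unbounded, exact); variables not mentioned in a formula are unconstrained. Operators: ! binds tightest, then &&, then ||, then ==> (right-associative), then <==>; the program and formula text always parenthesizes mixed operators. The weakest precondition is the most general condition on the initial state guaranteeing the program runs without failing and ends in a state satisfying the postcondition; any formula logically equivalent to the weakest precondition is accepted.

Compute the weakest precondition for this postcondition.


Working backward. After the program, the postcondition r + acc + 5 < -3 && d + 4 >= -3 must hold; in canonical form it is acc + r < -8 && d >= -7.
Before acc := 2*r - 7: 3*r < -1 && d >= -7
Before d := d + 6: 3*r < -1 && d >= -13
Answer: WP = 3*r < -1 && d >= -13


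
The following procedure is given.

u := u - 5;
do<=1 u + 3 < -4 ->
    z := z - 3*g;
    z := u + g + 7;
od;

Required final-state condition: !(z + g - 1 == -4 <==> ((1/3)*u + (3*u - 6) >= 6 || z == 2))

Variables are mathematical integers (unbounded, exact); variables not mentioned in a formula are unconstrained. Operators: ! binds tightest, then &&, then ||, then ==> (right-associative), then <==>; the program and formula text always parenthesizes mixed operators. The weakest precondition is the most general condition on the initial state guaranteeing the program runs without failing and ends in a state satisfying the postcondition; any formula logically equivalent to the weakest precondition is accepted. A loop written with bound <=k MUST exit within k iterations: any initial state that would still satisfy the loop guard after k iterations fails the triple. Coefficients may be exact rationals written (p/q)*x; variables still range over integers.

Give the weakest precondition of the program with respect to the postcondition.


Working backward. After the program, the postcondition !(z + g - 1 == -4 <==> ((1/3)*u + (3*u - 6) >= 6 || z == 2)) must hold; in canonical form it is !(g + z == -3 <==> ((10/3)*u >= 12 || z == 2)).
Before the loop (bound <=1), unroll the exhaustion recursion (WP_0 = exit-now case; WP_j = one more guarded iteration, up to j = 1):
  WP_0: (!(u < -7)) && (!(g + z == -3 <==> ((10/3)*u >= 12 || z == 2)))
  WP_1: (u < -7 ==> ((!(u < -7)) && (!(2*g + u == -10 <==> ((10/3)*u >= 12 || g + u == -5))))) && ((!(u < -7)) ==> (!(g + z == -3 <==> ((10/3)*u >= 12 || z == 2))))
So before the loop: (u < -7 ==> ((!(u < -7)) && (!(2*g + u == -10 <==> ((10/3)*u >= 12 || g + u == -5))))) && ((!(u < -7)) ==> (!(g + z == -3 <==> ((10/3)*u >= 12 || z == 2))))
Before u := u - 5: (u < -2 ==> ((!(u < -2)) && (!(2*g + u == -5 <==> ((10/3)*u >= 86/3 || g + u == 0))))) && ((!(u < -2)) ==> (!(g + z == -3 <==> ((10/3)*u >= 86/3 || z == 2))))
Answer: WP = (u < -2 ==> ((!(u < -2)) && (!(2*g + u == -5 <==> ((10/3)*u >= 86/3 || g + u == 0))))) && ((!(u < -2)) ==> (!(g + z == -3 <==> ((10/3)*u >= 86/3 || z == 2))))
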